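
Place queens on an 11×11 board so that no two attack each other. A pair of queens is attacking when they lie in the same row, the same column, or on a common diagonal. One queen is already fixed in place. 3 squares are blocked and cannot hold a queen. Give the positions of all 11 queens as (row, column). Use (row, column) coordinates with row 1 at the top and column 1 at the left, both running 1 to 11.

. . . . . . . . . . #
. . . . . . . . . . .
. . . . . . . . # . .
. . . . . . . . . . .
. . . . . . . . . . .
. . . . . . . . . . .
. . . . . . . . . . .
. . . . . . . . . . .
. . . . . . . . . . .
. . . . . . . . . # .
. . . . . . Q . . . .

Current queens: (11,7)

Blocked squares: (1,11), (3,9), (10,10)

(1,3) (2,1) (3,6) (4,2) (5,9) (6,11) (7,4) (8,8) (9,10) (10,5) (11,7)

Row 1: attacked by (11,7)→{7}. Blocked: 11. Safe: 1, 2, 3, 4, 5, 6, 8, 9, 10. Place at column 3.
Row 2: attacked by (1,3)→{2,3,4}; (11,7)→{7}. Safe: 1, 5, 6, 8, 9, 10, 11. Place at column 1.
Row 3: attacked by (1,3)→{1,3,5}; (2,1)→{1,2}; (11,7)→{7}. Blocked: 9. Safe: 4, 6, 8, 10, 11. Place at column 6.
Row 4: attacked by (1,3)→{3,6}; (2,1)→{1,3}; (3,6)→{5,6,7}; (11,7)→{7}. Safe: 2, 4, 8, 9, 10, 11. Place at column 2.
Row 5: attacked by (1,3)→{3,7}; (2,1)→{1,4}; (3,6)→{4,6,8}; (4,2)→{1,2,3}; (11,7)→{1,7}. Safe: 5, 9, 10, 11. Place at column 9.
Row 6: attacked by (1,3)→{3,8}; (2,1)→{1,5}; (3,6)→{3,6,9}; (4,2)→{2,4}; (5,9)→{8,9,10}; (11,7)→{2,7}. Safe: 11. Place at column 11.
Row 7: attacked by (1,3)→{3,9}; (2,1)→{1,6}; (3,6)→{2,6,10}; (4,2)→{2,5}; (5,9)→{7,9,11}; (6,11)→{10,11}; (11,7)→{3,7,11}. Safe: 4, 8. Place at column 4.
Row 8: attacked by (1,3)→{3,10}; (2,1)→{1,7}; (3,6)→{1,6,11}; (4,2)→{2,6}; (5,9)→{6,9}; (6,11)→{9,11}; (7,4)→{3,4,5}; (11,7)→{4,7,10}. Safe: 8. Place at column 8.
Row 9: attacked by (1,3)→{3,11}; (2,1)→{1,8}; (3,6)→{6}; (4,2)→{2,7}; (5,9)→{5,9}; (6,11)→{8,11}; (7,4)→{2,4,6}; (8,8)→{7,8,9}; (11,7)→{5,7,9}. Safe: 10. Place at column 10.
Row 10: attacked by (1,3)→{3}; (2,1)→{1,9}; (3,6)→{6}; (4,2)→{2,8}; (5,9)→{4,9}; (6,11)→{7,11}; (7,4)→{1,4,7}; (8,8)→{6,8,10}; (9,10)→{9,10,11}; (11,7)→{6,7,8}. Blocked: 10. Safe: 5. Place at column 5.
Columns [3, 1, 6, 2, 9, 11, 4, 8, 10, 5, 7], r−c [-2, 1, -3, 2, -4, -5, 3, 0, -1, 5, 4], r+c [4, 3, 9, 6, 14, 17, 11, 16, 19, 15, 18] are all distinct, so no two queens attack.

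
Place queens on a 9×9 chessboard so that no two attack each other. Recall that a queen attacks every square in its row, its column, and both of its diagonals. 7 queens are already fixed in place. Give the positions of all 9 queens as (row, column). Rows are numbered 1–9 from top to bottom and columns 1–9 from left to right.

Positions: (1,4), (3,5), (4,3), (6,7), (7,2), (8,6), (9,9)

Row 2: attacked by (1,4)→{3,4,5}; (3,5)→{4,5,6}; (4,3)→{1,3,5}; (6,7)→{3,7}; (7,2)→{2,7}; (8,6)→{6}; (9,9)→{2,9}. Safe: 8. Place at column 8.
Row 5: attacked by (1,4)→{4,8}; (2,8)→{5,8}; (3,5)→{3,5,7}; (4,3)→{2,3,4}; (6,7)→{6,7,8}; (7,2)→{2,4}; (8,6)→{3,6,9}; (9,9)→{5,9}. Safe: 1. Place at column 1.
Columns [4, 8, 5, 3, 1, 7, 2, 6, 9], r−c [-3, -6, -2, 1, 4, -1, 5, 2, 0], r+c [5, 10, 8, 7, 6, 13, 9, 14, 18] are all distinct, so no two queens attack.

(1,4) (2,8) (3,5) (4,3) (5,1) (6,7) (7,2) (8,6) (9,9)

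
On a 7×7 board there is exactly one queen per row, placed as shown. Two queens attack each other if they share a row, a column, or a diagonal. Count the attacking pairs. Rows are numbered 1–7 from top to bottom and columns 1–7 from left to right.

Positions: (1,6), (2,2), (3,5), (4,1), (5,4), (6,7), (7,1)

Same column: (4,1)–(7,1) (column 1).
Same diagonal: (3,5)–(7,1) (|3−7| = |5−1| = 4).
Total attacking pairs: 2.

2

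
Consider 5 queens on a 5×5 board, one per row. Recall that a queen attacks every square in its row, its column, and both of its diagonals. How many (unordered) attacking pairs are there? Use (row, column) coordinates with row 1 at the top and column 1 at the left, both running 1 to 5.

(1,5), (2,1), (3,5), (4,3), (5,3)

Same column: (1,5)–(3,5) (column 5); (4,3)–(5,3) (column 3).
Same diagonal: (2,1)–(4,3) (|2−4| = |1−3| = 2); (3,5)–(5,3) (|3−5| = |5−3| = 2).
Total attacking pairs: 4.

4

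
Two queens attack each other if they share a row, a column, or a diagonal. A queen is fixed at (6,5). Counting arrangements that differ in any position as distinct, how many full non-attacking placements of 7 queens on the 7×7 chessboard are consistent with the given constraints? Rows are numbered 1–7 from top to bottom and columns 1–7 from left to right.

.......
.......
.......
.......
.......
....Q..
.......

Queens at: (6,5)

6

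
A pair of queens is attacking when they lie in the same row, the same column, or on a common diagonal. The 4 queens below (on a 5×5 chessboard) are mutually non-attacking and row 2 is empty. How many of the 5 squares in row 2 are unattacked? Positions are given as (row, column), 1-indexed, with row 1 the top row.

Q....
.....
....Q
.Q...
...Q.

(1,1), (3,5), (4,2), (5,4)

(1,1) attacks row 2 at column 1 and diagonals 2.
(3,5) attacks row 2 at column 5 and diagonals 4.
(4,2) attacks row 2 at column 2 and diagonals 4.
(5,4) attacks row 2 at column 4 and diagonals 1.
Attacked columns: {1, 2, 4, 5}. Safe: {3}.

1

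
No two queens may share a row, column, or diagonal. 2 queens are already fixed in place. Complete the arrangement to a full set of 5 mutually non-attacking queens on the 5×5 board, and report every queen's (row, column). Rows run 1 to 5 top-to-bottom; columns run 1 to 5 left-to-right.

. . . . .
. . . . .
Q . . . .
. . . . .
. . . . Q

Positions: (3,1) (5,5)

(1,2) (2,4) (3,1) (4,3) (5,5)

Row 1: attacked by (3,1)→{1,3}; (5,5)→{1,5}. Safe: 2, 4. Place at column 2.
Row 2: attacked by (1,2)→{1,2,3}; (3,1)→{1,2}; (5,5)→{2,5}. Safe: 4. Place at column 4.
Row 4: attacked by (1,2)→{2,5}; (2,4)→{2,4}; (3,1)→{1,2}; (5,5)→{4,5}. Safe: 3. Place at column 3.
Columns [2, 4, 1, 3, 5], r−c [-1, -2, 2, 1, 0], r+c [3, 6, 4, 7, 10] are all distinct, so no two queens attack.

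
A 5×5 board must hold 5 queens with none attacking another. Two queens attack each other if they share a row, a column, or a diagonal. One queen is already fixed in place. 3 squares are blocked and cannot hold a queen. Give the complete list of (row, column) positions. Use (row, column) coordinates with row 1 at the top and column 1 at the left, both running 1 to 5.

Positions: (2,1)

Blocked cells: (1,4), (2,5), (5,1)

(1,3) (2,1) (3,4) (4,2) (5,5)

Row 1: attacked by (2,1)→{1,2}. Blocked: 4. Safe: 3, 5. Place at column 3.
Row 3: attacked by (1,3)→{1,3,5}; (2,1)→{1,2}. Safe: 4. Place at column 4.
Row 4: attacked by (1,3)→{3}; (2,1)→{1,3}; (3,4)→{3,4,5}. Safe: 2. Place at column 2.
Row 5: attacked by (1,3)→{3}; (2,1)→{1,4}; (3,4)→{2,4}; (4,2)→{1,2,3}. Blocked: 1. Safe: 5. Place at column 5.
Columns [3, 1, 4, 2, 5], r−c [-2, 1, -1, 2, 0], r+c [4, 3, 7, 6, 10] are all distinct, so no two queens attack.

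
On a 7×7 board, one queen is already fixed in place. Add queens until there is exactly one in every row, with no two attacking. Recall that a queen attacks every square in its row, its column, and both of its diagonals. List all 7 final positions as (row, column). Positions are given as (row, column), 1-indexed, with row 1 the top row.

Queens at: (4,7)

Row 1: attacked by (4,7)→{4,7}. Safe: 1, 2, 3, 5, 6. Place at column 5.
Row 2: attacked by (1,5)→{4,5,6}; (4,7)→{5,7}. Safe: 1, 2, 3. Place at column 1.
Row 3: attacked by (1,5)→{3,5,7}; (2,1)→{1,2}; (4,7)→{6,7}. Safe: 4. Place at column 4.
Row 5: attacked by (1,5)→{1,5}; (2,1)→{1,4}; (3,4)→{2,4,6}; (4,7)→{6,7}. Safe: 3. Place at column 3.
Row 6: attacked by (1,5)→{5}; (2,1)→{1,5}; (3,4)→{1,4,7}; (4,7)→{5,7}; (5,3)→{2,3,4}. Safe: 6. Place at column 6.
Row 7: attacked by (1,5)→{5}; (2,1)→{1,6}; (3,4)→{4}; (4,7)→{4,7}; (5,3)→{1,3,5}; (6,6)→{5,6,7}. Safe: 2. Place at column 2.
Columns [5, 1, 4, 7, 3, 6, 2], r−c [-4, 1, -1, -3, 2, 0, 5], r+c [6, 3, 7, 11, 8, 12, 9] are all distinct, so no two queens attack.

(1,5) (2,1) (3,4) (4,7) (5,3) (6,6) (7,2)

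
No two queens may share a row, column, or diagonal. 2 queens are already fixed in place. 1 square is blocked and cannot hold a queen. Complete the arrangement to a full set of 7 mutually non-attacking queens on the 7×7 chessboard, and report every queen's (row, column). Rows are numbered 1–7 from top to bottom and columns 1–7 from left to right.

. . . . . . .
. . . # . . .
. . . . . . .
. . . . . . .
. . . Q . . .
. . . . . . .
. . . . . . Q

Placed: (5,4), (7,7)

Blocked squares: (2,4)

Row 1: attacked by (5,4)→{4}; (7,7)→{1,7}. Safe: 2, 3, 5, 6. Place at column 5.
Row 2: attacked by (1,5)→{4,5,6}; (5,4)→{1,4,7}; (7,7)→{2,7}. Blocked: 4. Safe: 3. Place at column 3.
Row 3: attacked by (1,5)→{3,5,7}; (2,3)→{2,3,4}; (5,4)→{2,4,6}; (7,7)→{3,7}. Safe: 1. Place at column 1.
Row 4: attacked by (1,5)→{2,5}; (2,3)→{1,3,5}; (3,1)→{1,2}; (5,4)→{3,4,5}; (7,7)→{4,7}. Safe: 6. Place at column 6.
Row 6: attacked by (1,5)→{5}; (2,3)→{3,7}; (3,1)→{1,4}; (4,6)→{4,6}; (5,4)→{3,4,5}; (7,7)→{6,7}. Safe: 2. Place at column 2.
Columns [5, 3, 1, 6, 4, 2, 7], r−c [-4, -1, 2, -2, 1, 4, 0], r+c [6, 5, 4, 10, 9, 8, 14] are all distinct, so no two queens attack.

(1,5) (2,3) (3,1) (4,6) (5,4) (6,2) (7,7)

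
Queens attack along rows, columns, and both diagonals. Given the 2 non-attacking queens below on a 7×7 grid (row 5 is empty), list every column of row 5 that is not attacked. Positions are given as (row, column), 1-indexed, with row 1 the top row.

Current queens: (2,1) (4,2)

columns 5, 6, 7

(2,1) attacks row 5 at column 1 and diagonals 4.
(4,2) attacks row 5 at column 2 and diagonals 1, 3.
Attacked columns: {1, 2, 3, 4}. Safe: {5, 6, 7}.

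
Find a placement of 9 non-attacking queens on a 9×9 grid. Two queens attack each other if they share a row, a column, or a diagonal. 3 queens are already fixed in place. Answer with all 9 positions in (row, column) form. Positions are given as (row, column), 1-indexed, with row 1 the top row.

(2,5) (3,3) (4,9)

(1,7) (2,5) (3,3) (4,9) (5,6) (6,8) (7,2) (8,4) (9,1)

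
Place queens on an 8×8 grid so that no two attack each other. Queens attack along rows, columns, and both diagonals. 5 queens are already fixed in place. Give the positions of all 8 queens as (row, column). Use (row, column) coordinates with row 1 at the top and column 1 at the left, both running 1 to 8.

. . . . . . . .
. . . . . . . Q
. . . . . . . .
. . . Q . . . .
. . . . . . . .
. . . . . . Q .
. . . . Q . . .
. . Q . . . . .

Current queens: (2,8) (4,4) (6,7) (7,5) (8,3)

Row 1: attacked by (2,8)→{7,8}; (4,4)→{1,4,7}; (6,7)→{2,7}; (7,5)→{5}; (8,3)→{3}. Safe: 6. Place at column 6.
Row 3: attacked by (1,6)→{4,6,8}; (2,8)→{7,8}; (4,4)→{3,4,5}; (6,7)→{4,7}; (7,5)→{1,5}; (8,3)→{3,8}. Safe: 2. Place at column 2.
Row 5: attacked by (1,6)→{2,6}; (2,8)→{5,8}; (3,2)→{2,4}; (4,4)→{3,4,5}; (6,7)→{6,7,8}; (7,5)→{3,5,7}; (8,3)→{3,6}. Safe: 1. Place at column 1.
Columns [6, 8, 2, 4, 1, 7, 5, 3], r−c [-5, -6, 1, 0, 4, -1, 2, 5], r+c [7, 10, 5, 8, 6, 13, 12, 11] are all distinct, so no two queens attack.

(1,6) (2,8) (3,2) (4,4) (5,1) (6,7) (7,5) (8,3)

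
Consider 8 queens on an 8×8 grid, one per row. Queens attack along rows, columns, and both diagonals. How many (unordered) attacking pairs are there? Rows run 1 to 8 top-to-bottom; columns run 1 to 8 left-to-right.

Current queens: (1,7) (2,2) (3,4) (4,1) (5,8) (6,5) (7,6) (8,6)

3

Same column: (7,6)–(8,6) (column 6).
Same diagonal: (5,8)–(7,6) (|5−7| = |8−6| = 2); (6,5)–(7,6) (|6−7| = |5−6| = 1).
Total attacking pairs: 3.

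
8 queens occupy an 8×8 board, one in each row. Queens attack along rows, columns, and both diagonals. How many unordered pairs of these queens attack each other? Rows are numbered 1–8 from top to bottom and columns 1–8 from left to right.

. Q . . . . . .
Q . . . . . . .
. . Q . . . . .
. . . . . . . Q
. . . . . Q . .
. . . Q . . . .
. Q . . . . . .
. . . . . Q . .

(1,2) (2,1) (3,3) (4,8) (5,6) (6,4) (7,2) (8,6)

Same column: (1,2)–(7,2) (column 2); (5,6)–(8,6) (column 6).
Same diagonal: (1,2)–(2,1) (|1−2| = |2−1| = 1); (1,2)–(5,6) (|1−5| = |2−6| = 4); (6,4)–(8,6) (|6−8| = |4−6| = 2).
Total attacking pairs: 5.

5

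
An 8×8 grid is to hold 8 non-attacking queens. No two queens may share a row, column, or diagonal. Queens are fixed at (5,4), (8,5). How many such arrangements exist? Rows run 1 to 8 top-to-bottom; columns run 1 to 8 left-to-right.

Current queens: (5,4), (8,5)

4

Branch on row 1: col 1 → 0; col 2 → 1; col 3 → 1; col 6 → 2; col 7 → 0.
Sum: 0 + 1 + 1 + 2 + 0 = 4.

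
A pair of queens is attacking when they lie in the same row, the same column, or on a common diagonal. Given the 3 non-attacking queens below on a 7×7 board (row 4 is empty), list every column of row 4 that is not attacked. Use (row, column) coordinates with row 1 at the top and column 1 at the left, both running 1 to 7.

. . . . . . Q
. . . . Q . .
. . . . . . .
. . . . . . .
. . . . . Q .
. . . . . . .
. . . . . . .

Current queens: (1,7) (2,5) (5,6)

columns 1, 2

(1,7) attacks row 4 at column 7 and diagonals 4.
(2,5) attacks row 4 at column 5 and diagonals 3, 7.
(5,6) attacks row 4 at column 6 and diagonals 5, 7.
Attacked columns: {3, 4, 5, 6, 7}. Safe: {1, 2}.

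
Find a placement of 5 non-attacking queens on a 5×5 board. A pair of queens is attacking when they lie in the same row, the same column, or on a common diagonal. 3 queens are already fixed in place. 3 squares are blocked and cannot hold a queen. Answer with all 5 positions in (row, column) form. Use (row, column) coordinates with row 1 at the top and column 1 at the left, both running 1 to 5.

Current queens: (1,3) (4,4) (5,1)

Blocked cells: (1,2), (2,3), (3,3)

(1,3) (2,5) (3,2) (4,4) (5,1)

Row 2: attacked by (1,3)→{2,3,4}; (4,4)→{2,4}; (5,1)→{1,4}. Blocked: 3. Safe: 5. Place at column 5.
Row 3: attacked by (1,3)→{1,3,5}; (2,5)→{4,5}; (4,4)→{3,4,5}; (5,1)→{1,3}. Blocked: 3. Safe: 2. Place at column 2.
Columns [3, 5, 2, 4, 1], r−c [-2, -3, 1, 0, 4], r+c [4, 7, 5, 8, 6] are all distinct, so no two queens attack.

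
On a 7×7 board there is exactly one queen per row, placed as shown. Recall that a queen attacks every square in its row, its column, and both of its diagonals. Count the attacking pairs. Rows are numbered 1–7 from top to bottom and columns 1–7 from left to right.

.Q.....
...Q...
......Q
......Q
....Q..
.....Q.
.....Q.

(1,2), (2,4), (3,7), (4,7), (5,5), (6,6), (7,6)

4

Same column: (3,7)–(4,7) (column 7); (6,6)–(7,6) (column 6).
Same diagonal: (3,7)–(5,5) (|3−5| = |7−5| = 2); (5,5)–(6,6) (|5−6| = |5−6| = 1).
Total attacking pairs: 4.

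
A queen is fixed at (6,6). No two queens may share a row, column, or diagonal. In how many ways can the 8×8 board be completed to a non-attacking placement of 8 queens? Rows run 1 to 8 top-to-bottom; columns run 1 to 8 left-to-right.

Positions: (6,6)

Branch on row 1: col 2 → 0; col 3 → 1; col 4 → 1; col 5 → 2; col 7 → 0; col 8 → 0.
Sum: 0 + 1 + 1 + 2 + 0 + 0 = 4.

4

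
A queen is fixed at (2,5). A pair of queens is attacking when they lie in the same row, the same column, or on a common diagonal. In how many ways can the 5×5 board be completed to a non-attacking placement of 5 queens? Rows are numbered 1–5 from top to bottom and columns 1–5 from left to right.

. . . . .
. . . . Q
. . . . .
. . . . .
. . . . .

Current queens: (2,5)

2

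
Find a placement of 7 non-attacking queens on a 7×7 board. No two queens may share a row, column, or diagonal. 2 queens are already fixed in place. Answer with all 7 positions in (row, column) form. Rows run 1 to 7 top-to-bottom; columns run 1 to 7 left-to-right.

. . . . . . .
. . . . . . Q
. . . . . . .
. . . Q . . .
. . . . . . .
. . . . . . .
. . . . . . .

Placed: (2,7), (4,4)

(1,3) (2,7) (3,2) (4,4) (5,6) (6,1) (7,5)

Row 1: attacked by (2,7)→{6,7}; (4,4)→{1,4,7}. Safe: 2, 3, 5. Place at column 3.
Row 3: attacked by (1,3)→{1,3,5}; (2,7)→{6,7}; (4,4)→{3,4,5}. Safe: 2. Place at column 2.
Row 5: attacked by (1,3)→{3,7}; (2,7)→{4,7}; (3,2)→{2,4}; (4,4)→{3,4,5}. Safe: 1, 6. Place at column 6.
Row 6: attacked by (1,3)→{3}; (2,7)→{3,7}; (3,2)→{2,5}; (4,4)→{2,4,6}; (5,6)→{5,6,7}. Safe: 1. Place at column 1.
Row 7: attacked by (1,3)→{3}; (2,7)→{2,7}; (3,2)→{2,6}; (4,4)→{1,4,7}; (5,6)→{4,6}; (6,1)→{1,2}. Safe: 5. Place at column 5.
Columns [3, 7, 2, 4, 6, 1, 5], r−c [-2, -5, 1, 0, -1, 5, 2], r+c [4, 9, 5, 8, 11, 7, 12] are all distinct, so no two queens attack.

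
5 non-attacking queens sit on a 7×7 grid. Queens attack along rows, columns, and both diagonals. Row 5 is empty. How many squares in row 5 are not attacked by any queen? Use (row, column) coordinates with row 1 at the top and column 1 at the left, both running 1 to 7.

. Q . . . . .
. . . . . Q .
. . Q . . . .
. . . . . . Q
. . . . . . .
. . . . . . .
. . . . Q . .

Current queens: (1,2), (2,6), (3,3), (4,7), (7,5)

1

(1,2) attacks row 5 at column 2 and diagonals 6.
(2,6) attacks row 5 at column 6 and diagonals 3.
(3,3) attacks row 5 at column 3 and diagonals 1, 5.
(4,7) attacks row 5 at column 7 and diagonals 6.
(7,5) attacks row 5 at column 5 and diagonals 3, 7.
Attacked columns: {1, 2, 3, 5, 6, 7}. Safe: {4}.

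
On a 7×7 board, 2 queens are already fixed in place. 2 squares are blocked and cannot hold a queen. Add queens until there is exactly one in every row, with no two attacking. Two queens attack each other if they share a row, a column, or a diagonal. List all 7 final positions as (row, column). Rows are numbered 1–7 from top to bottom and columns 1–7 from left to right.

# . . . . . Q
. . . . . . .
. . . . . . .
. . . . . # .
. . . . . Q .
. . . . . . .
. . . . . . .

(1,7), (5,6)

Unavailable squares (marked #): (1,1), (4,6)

Row 2: attacked by (1,7)→{6,7}; (5,6)→{3,6}. Safe: 1, 2, 4, 5. Place at column 5.
Row 3: attacked by (1,7)→{5,7}; (2,5)→{4,5,6}; (5,6)→{4,6}. Safe: 1, 2, 3. Place at column 3.
Row 4: attacked by (1,7)→{4,7}; (2,5)→{3,5,7}; (3,3)→{2,3,4}; (5,6)→{5,6,7}. Blocked: 6. Safe: 1. Place at column 1.
Row 6: attacked by (1,7)→{2,7}; (2,5)→{1,5}; (3,3)→{3,6}; (4,1)→{1,3}; (5,6)→{5,6,7}. Safe: 4. Place at column 4.
Row 7: attacked by (1,7)→{1,7}; (2,5)→{5}; (3,3)→{3,7}; (4,1)→{1,4}; (5,6)→{4,6}; (6,4)→{3,4,5}. Safe: 2. Place at column 2.
Columns [7, 5, 3, 1, 6, 4, 2], r−c [-6, -3, 0, 3, -1, 2, 5], r+c [8, 7, 6, 5, 11, 10, 9] are all distinct, so no two queens attack.

(1,7) (2,5) (3,3) (4,1) (5,6) (6,4) (7,2)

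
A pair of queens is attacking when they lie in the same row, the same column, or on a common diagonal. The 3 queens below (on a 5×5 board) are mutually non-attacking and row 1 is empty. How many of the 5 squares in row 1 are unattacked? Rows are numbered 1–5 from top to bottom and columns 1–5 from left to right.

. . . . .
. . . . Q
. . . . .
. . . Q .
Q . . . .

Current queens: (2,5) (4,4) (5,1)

2

(2,5) attacks row 1 at column 5 and diagonals 4.
(4,4) attacks row 1 at column 4 and diagonals 1.
(5,1) attacks row 1 at column 1 and diagonals 5.
Attacked columns: {1, 4, 5}. Safe: {2, 3}.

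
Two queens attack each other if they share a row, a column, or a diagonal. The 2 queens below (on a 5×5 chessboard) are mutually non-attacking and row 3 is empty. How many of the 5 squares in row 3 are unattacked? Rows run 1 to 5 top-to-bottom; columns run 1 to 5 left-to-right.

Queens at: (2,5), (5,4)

(2,5) attacks row 3 at column 5 and diagonals 4.
(5,4) attacks row 3 at column 4 and diagonals 2.
Attacked columns: {2, 4, 5}. Safe: {1, 3}.

2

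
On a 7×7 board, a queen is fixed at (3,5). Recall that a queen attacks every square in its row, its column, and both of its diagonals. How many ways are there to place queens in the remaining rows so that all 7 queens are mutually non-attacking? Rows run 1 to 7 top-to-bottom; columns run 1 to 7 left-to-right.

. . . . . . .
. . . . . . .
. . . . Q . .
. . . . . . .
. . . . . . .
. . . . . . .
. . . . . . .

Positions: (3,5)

Branch on row 1: col 1 → 1; col 2 → 1; col 4 → 2; col 6 → 2.
Sum: 1 + 1 + 2 + 2 = 6.

6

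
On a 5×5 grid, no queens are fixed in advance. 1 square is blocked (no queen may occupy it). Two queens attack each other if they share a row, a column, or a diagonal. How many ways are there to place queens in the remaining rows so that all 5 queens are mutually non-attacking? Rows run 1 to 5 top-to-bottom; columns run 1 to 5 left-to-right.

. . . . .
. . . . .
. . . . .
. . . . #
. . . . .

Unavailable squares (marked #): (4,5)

Branch on row 1: col 1 → 1; col 2 → 2; col 3 → 2; col 4 → 1; col 5 → 2.
Sum: 1 + 2 + 2 + 1 + 2 = 8.

8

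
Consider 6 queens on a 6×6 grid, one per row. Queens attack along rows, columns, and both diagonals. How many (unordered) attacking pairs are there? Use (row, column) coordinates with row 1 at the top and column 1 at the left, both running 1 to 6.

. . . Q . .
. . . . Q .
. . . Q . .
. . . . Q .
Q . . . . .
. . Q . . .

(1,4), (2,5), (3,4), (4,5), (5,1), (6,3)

6

Same column: (1,4)–(3,4) (column 4); (2,5)–(4,5) (column 5).
Same diagonal: (1,4)–(2,5) (|1−2| = |4−5| = 1); (2,5)–(3,4) (|2−3| = |5−4| = 1); (3,4)–(4,5) (|3−4| = |4−5| = 1); (4,5)–(6,3) (|4−6| = |5−3| = 2).
Total attacking pairs: 6.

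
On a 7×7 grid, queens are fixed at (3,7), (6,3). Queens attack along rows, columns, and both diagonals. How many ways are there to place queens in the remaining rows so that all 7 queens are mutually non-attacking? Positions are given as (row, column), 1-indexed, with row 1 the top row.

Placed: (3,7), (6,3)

1

Branch on row 1: col 1 → 0; col 2 → 1; col 4 → 0; col 6 → 0.
Sum: 0 + 1 + 0 + 0 = 1.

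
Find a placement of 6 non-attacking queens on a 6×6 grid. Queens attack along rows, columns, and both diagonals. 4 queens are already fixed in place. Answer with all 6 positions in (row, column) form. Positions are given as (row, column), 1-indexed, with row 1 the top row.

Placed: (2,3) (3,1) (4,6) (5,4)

(1,5) (2,3) (3,1) (4,6) (5,4) (6,2)

Row 1: attacked by (2,3)→{2,3,4}; (3,1)→{1,3}; (4,6)→{3,6}; (5,4)→{4}. Safe: 5. Place at column 5.
Row 6: attacked by (1,5)→{5}; (2,3)→{3}; (3,1)→{1,4}; (4,6)→{4,6}; (5,4)→{3,4,5}. Safe: 2. Place at column 2.
Columns [5, 3, 1, 6, 4, 2], r−c [-4, -1, 2, -2, 1, 4], r+c [6, 5, 4, 10, 9, 8] are all distinct, so no two queens attack.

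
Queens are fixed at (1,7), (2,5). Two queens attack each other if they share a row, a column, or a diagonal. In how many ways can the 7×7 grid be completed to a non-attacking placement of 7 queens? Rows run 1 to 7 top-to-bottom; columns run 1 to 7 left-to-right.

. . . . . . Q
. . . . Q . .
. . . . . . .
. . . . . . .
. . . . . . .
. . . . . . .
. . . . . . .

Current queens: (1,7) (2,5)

Branch on row 3: col 1 → 0; col 2 → 0; col 3 → 1.
Sum: 0 + 0 + 1 = 1.

1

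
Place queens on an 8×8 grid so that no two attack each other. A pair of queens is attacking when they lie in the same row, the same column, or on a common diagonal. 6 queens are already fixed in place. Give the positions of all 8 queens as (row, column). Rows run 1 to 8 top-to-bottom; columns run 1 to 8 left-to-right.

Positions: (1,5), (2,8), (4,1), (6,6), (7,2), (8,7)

(1,5) (2,8) (3,4) (4,1) (5,3) (6,6) (7,2) (8,7)

Row 3: attacked by (1,5)→{3,5,7}; (2,8)→{7,8}; (4,1)→{1,2}; (6,6)→{3,6}; (7,2)→{2,6}; (8,7)→{2,7}. Safe: 4. Place at column 4.
Row 5: attacked by (1,5)→{1,5}; (2,8)→{5,8}; (3,4)→{2,4,6}; (4,1)→{1,2}; (6,6)→{5,6,7}; (7,2)→{2,4}; (8,7)→{4,7}. Safe: 3. Place at column 3.
Columns [5, 8, 4, 1, 3, 6, 2, 7], r−c [-4, -6, -1, 3, 2, 0, 5, 1], r+c [6, 10, 7, 5, 8, 12, 9, 15] are all distinct, so no two queens attack.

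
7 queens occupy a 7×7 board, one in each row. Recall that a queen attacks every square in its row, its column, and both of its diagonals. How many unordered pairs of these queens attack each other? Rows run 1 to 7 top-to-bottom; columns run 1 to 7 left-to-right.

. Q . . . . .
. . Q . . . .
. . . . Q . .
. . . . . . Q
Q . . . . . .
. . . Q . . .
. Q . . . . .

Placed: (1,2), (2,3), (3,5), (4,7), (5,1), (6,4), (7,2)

2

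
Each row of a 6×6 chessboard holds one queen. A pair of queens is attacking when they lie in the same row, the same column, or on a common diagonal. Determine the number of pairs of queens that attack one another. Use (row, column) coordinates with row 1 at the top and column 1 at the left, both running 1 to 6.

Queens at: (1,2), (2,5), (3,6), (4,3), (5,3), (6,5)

5

Same column: (2,5)–(6,5) (column 5); (4,3)–(5,3) (column 3).
Same diagonal: (2,5)–(3,6) (|2−3| = |5−6| = 1); (2,5)–(4,3) (|2−4| = |5−3| = 2); (4,3)–(6,5) (|4−6| = |3−5| = 2).
Total attacking pairs: 5.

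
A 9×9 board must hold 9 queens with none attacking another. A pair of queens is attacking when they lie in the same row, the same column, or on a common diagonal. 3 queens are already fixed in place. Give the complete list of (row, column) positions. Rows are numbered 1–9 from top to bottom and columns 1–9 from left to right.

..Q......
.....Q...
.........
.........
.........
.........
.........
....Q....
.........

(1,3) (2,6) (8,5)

(1,3) (2,6) (3,2) (4,7) (5,1) (6,4) (7,8) (8,5) (9,9)

Row 3: attacked by (1,3)→{1,3,5}; (2,6)→{5,6,7}; (8,5)→{5}. Safe: 2, 4, 8, 9. Place at column 2.
Row 4: attacked by (1,3)→{3,6}; (2,6)→{4,6,8}; (3,2)→{1,2,3}; (8,5)→{1,5,9}. Safe: 7. Place at column 7.
Row 5: attacked by (1,3)→{3,7}; (2,6)→{3,6,9}; (3,2)→{2,4}; (4,7)→{6,7,8}; (8,5)→{2,5,8}. Safe: 1. Place at column 1.
Row 6: attacked by (1,3)→{3,8}; (2,6)→{2,6}; (3,2)→{2,5}; (4,7)→{5,7,9}; (5,1)→{1,2}; (8,5)→{3,5,7}. Safe: 4. Place at column 4.
Row 7: attacked by (1,3)→{3,9}; (2,6)→{1,6}; (3,2)→{2,6}; (4,7)→{4,7}; (5,1)→{1,3}; (6,4)→{3,4,5}; (8,5)→{4,5,6}. Safe: 8. Place at column 8.
Row 9: attacked by (1,3)→{3}; (2,6)→{6}; (3,2)→{2,8}; (4,7)→{2,7}; (5,1)→{1,5}; (6,4)→{1,4,7}; (7,8)→{6,8}; (8,5)→{4,5,6}. Safe: 9. Place at column 9.
Columns [3, 6, 2, 7, 1, 4, 8, 5, 9], r−c [-2, -4, 1, -3, 4, 2, -1, 3, 0], r+c [4, 8, 5, 11, 6, 10, 15, 13, 18] are all distinct, so no two queens attack.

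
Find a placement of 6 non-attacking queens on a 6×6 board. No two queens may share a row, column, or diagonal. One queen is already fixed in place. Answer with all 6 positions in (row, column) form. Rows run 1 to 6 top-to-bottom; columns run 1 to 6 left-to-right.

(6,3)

Row 1: attacked by (6,3)→{3}. Safe: 1, 2, 4, 5, 6. Place at column 4.
Row 2: attacked by (1,4)→{3,4,5}; (6,3)→{3}. Safe: 1, 2, 6. Place at column 1.
Row 3: attacked by (1,4)→{2,4,6}; (2,1)→{1,2}; (6,3)→{3,6}. Safe: 5. Place at column 5.
Row 4: attacked by (1,4)→{1,4}; (2,1)→{1,3}; (3,5)→{4,5,6}; (6,3)→{1,3,5}. Safe: 2. Place at column 2.
Row 5: attacked by (1,4)→{4}; (2,1)→{1,4}; (3,5)→{3,5}; (4,2)→{1,2,3}; (6,3)→{2,3,4}. Safe: 6. Place at column 6.
Columns [4, 1, 5, 2, 6, 3], r−c [-3, 1, -2, 2, -1, 3], r+c [5, 3, 8, 6, 11, 9] are all distinct, so no two queens attack.

(1,4) (2,1) (3,5) (4,2) (5,6) (6,3)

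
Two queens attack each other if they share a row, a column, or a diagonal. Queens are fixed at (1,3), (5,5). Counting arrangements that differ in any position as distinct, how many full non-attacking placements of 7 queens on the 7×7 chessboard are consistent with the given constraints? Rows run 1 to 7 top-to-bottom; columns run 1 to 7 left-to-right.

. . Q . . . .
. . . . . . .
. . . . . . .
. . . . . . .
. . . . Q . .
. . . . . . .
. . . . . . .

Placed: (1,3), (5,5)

2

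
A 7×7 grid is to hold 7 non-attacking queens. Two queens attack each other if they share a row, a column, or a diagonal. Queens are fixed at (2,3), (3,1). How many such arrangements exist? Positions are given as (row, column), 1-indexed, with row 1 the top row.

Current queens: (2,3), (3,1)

Branch on row 1: col 5 → 1; col 6 → 1; col 7 → 0.
Sum: 1 + 1 + 0 = 2.

2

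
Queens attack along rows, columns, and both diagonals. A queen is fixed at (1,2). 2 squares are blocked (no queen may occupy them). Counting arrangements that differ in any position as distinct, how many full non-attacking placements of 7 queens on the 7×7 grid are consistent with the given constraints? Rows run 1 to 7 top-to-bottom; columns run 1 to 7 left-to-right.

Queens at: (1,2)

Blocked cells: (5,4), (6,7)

6

Branch on row 2: col 4 → 2; col 5 → 3; col 6 → 0; col 7 → 1.
Sum: 2 + 3 + 0 + 1 = 6.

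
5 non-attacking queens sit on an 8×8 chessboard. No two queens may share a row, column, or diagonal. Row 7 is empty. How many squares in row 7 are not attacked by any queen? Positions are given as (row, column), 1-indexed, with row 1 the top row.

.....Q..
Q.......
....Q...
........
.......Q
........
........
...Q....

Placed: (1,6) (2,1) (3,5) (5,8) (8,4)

2

(1,6) attacks row 7 at column 6.
(2,1) attacks row 7 at column 1 and diagonals 6.
(3,5) attacks row 7 at column 5 and diagonals 1.
(5,8) attacks row 7 at column 8 and diagonals 6.
(8,4) attacks row 7 at column 4 and diagonals 3, 5.
Attacked columns: {1, 3, 4, 5, 6, 8}. Safe: {2, 7}.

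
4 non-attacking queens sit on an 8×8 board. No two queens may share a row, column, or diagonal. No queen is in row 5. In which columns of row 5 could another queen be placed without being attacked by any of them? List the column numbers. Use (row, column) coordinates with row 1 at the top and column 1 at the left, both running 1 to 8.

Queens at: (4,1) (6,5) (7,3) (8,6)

(4,1) attacks row 5 at column 1 and diagonals 2.
(6,5) attacks row 5 at column 5 and diagonals 4, 6.
(7,3) attacks row 5 at column 3 and diagonals 1, 5.
(8,6) attacks row 5 at column 6 and diagonals 3.
Attacked columns: {1, 2, 3, 4, 5, 6}. Safe: {7, 8}.

columns 7, 8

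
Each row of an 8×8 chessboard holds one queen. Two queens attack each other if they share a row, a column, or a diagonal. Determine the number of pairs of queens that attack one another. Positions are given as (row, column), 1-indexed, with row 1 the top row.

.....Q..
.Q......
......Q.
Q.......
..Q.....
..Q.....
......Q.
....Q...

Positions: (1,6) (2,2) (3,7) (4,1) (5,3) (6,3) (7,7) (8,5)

Same column: (3,7)–(7,7) (column 7); (5,3)–(6,3) (column 3).
Same diagonal: (2,2)–(7,7) (|2−7| = |2−7| = 5); (4,1)–(6,3) (|4−6| = |1−3| = 2); (4,1)–(8,5) (|4−8| = |1−5| = 4); (6,3)–(8,5) (|6−8| = |3−5| = 2).
Total attacking pairs: 6.

6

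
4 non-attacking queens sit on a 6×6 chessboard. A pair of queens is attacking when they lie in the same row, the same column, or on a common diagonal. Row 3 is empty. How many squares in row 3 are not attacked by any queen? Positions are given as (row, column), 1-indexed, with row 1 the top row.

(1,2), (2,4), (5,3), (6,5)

(1,2) attacks row 3 at column 2 and diagonals 4.
(2,4) attacks row 3 at column 4 and diagonals 3, 5.
(5,3) attacks row 3 at column 3 and diagonals 1, 5.
(6,5) attacks row 3 at column 5 and diagonals 2.
Attacked columns: {1, 2, 3, 4, 5}. Safe: {6}.

1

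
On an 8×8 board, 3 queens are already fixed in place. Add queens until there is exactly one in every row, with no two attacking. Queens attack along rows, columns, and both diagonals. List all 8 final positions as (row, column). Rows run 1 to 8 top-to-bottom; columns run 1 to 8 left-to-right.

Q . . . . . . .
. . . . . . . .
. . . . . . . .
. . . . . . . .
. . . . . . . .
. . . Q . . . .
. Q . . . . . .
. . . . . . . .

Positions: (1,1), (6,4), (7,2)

Row 2: attacked by (1,1)→{1,2}; (6,4)→{4,8}; (7,2)→{2,7}. Safe: 3, 5, 6. Place at column 6.
Row 3: attacked by (1,1)→{1,3}; (2,6)→{5,6,7}; (6,4)→{1,4,7}; (7,2)→{2,6}. Safe: 8. Place at column 8.
Row 4: attacked by (1,1)→{1,4}; (2,6)→{4,6,8}; (3,8)→{7,8}; (6,4)→{2,4,6}; (7,2)→{2,5}. Safe: 3. Place at column 3.
Row 5: attacked by (1,1)→{1,5}; (2,6)→{3,6}; (3,8)→{6,8}; (4,3)→{2,3,4}; (6,4)→{3,4,5}; (7,2)→{2,4}. Safe: 7. Place at column 7.
Row 8: attacked by (1,1)→{1,8}; (2,6)→{6}; (3,8)→{3,8}; (4,3)→{3,7}; (5,7)→{4,7}; (6,4)→{2,4,6}; (7,2)→{1,2,3}. Safe: 5. Place at column 5.
Columns [1, 6, 8, 3, 7, 4, 2, 5], r−c [0, -4, -5, 1, -2, 2, 5, 3], r+c [2, 8, 11, 7, 12, 10, 9, 13] are all distinct, so no two queens attack.

(1,1) (2,6) (3,8) (4,3) (5,7) (6,4) (7,2) (8,5)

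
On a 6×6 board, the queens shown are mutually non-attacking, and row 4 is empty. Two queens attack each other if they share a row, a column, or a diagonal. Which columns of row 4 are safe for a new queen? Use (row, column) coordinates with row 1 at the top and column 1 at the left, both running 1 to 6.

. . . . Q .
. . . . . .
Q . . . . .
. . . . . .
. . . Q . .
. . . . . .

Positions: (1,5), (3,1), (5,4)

columns 6

(1,5) attacks row 4 at column 5 and diagonals 2.
(3,1) attacks row 4 at column 1 and diagonals 2.
(5,4) attacks row 4 at column 4 and diagonals 3, 5.
Attacked columns: {1, 2, 3, 4, 5}. Safe: {6}.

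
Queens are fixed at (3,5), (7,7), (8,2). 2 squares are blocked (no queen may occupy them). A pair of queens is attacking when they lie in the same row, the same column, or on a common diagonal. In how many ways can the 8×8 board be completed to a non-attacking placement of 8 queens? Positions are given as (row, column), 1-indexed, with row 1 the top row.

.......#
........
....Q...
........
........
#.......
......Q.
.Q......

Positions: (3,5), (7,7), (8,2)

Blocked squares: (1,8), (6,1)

1

Branch on row 1: col 4 → 1; col 6 → 0.
Sum: 1 + 0 = 1.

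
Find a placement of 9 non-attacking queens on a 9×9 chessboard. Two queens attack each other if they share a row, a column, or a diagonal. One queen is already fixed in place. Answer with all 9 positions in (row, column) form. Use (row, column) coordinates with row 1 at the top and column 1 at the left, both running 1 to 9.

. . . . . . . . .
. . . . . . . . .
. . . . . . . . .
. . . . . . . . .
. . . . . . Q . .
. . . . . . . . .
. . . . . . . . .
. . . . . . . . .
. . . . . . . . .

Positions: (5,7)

Row 1: attacked by (5,7)→{3,7}. Safe: 1, 2, 4, 5, 6, 8, 9. Place at column 1.
Row 2: attacked by (1,1)→{1,2}; (5,7)→{4,7}. Safe: 3, 5, 6, 8, 9. Place at column 6.
Row 3: attacked by (1,1)→{1,3}; (2,6)→{5,6,7}; (5,7)→{5,7,9}. Safe: 2, 4, 8. Place at column 2.
Row 4: attacked by (1,1)→{1,4}; (2,6)→{4,6,8}; (3,2)→{1,2,3}; (5,7)→{6,7,8}. Safe: 5, 9. Place at column 9.
Row 6: attacked by (1,1)→{1,6}; (2,6)→{2,6}; (3,2)→{2,5}; (4,9)→{7,9}; (5,7)→{6,7,8}. Safe: 3, 4. Place at column 4.
Row 7: attacked by (1,1)→{1,7}; (2,6)→{1,6}; (3,2)→{2,6}; (4,9)→{6,9}; (5,7)→{5,7,9}; (6,4)→{3,4,5}. Safe: 8. Place at column 8.
Row 8: attacked by (1,1)→{1,8}; (2,6)→{6}; (3,2)→{2,7}; (4,9)→{5,9}; (5,7)→{4,7}; (6,4)→{2,4,6}; (7,8)→{7,8,9}. Safe: 3. Place at column 3.
Row 9: attacked by (1,1)→{1,9}; (2,6)→{6}; (3,2)→{2,8}; (4,9)→{4,9}; (5,7)→{3,7}; (6,4)→{1,4,7}; (7,8)→{6,8}; (8,3)→{2,3,4}. Safe: 5. Place at column 5.
Columns [1, 6, 2, 9, 7, 4, 8, 3, 5], r−c [0, -4, 1, -5, -2, 2, -1, 5, 4], r+c [2, 8, 5, 13, 12, 10, 15, 11, 14] are all distinct, so no two queens attack.

(1,1) (2,6) (3,2) (4,9) (5,7) (6,4) (7,8) (8,3) (9,5)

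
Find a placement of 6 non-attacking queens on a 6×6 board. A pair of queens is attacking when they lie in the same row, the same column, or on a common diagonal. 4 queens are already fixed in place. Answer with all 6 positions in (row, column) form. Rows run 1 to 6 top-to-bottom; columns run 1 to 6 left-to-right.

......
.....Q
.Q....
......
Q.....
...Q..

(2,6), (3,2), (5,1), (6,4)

Row 1: attacked by (2,6)→{5,6}; (3,2)→{2,4}; (5,1)→{1,5}; (6,4)→{4}. Safe: 3. Place at column 3.
Row 4: attacked by (1,3)→{3,6}; (2,6)→{4,6}; (3,2)→{1,2,3}; (5,1)→{1,2}; (6,4)→{2,4,6}. Safe: 5. Place at column 5.
Columns [3, 6, 2, 5, 1, 4], r−c [-2, -4, 1, -1, 4, 2], r+c [4, 8, 5, 9, 6, 10] are all distinct, so no two queens attack.

(1,3) (2,6) (3,2) (4,5) (5,1) (6,4)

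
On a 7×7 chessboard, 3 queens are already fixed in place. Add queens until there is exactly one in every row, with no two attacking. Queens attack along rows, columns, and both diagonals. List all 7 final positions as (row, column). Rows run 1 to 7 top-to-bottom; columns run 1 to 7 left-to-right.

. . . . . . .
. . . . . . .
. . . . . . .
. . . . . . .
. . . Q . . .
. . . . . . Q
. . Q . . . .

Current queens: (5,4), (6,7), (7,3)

(1,6) (2,2) (3,5) (4,1) (5,4) (6,7) (7,3)

Row 1: attacked by (5,4)→{4}; (6,7)→{2,7}; (7,3)→{3}. Safe: 1, 5, 6. Place at column 6.
Row 2: attacked by (1,6)→{5,6,7}; (5,4)→{1,4,7}; (6,7)→{3,7}; (7,3)→{3}. Safe: 2. Place at column 2.
Row 3: attacked by (1,6)→{4,6}; (2,2)→{1,2,3}; (5,4)→{2,4,6}; (6,7)→{4,7}; (7,3)→{3,7}. Safe: 5. Place at column 5.
Row 4: attacked by (1,6)→{3,6}; (2,2)→{2,4}; (3,5)→{4,5,6}; (5,4)→{3,4,5}; (6,7)→{5,7}; (7,3)→{3,6}. Safe: 1. Place at column 1.
Columns [6, 2, 5, 1, 4, 7, 3], r−c [-5, 0, -2, 3, 1, -1, 4], r+c [7, 4, 8, 5, 9, 13, 10] are all distinct, so no two queens attack.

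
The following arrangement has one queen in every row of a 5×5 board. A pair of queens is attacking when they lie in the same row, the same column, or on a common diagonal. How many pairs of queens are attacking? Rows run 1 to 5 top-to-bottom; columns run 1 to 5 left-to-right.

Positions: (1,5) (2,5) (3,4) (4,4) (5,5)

Same column: (1,5)–(2,5) (column 5); (1,5)–(5,5) (column 5); (2,5)–(5,5) (column 5); (3,4)–(4,4) (column 4).
Same diagonal: (2,5)–(3,4) (|2−3| = |5−4| = 1); (4,4)–(5,5) (|4−5| = |4−5| = 1).
Total attacking pairs: 6.

6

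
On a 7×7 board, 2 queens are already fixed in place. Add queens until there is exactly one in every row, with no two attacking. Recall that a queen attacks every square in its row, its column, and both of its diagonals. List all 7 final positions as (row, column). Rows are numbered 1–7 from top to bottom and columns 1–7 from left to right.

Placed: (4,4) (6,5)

(1,6) (2,3) (3,1) (4,4) (5,7) (6,5) (7,2)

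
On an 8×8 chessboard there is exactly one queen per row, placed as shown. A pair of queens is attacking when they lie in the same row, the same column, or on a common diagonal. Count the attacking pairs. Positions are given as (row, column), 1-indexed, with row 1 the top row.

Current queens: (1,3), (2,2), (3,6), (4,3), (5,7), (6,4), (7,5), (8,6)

8

Same column: (1,3)–(4,3) (column 3); (3,6)–(8,6) (column 6).
Same diagonal: (1,3)–(2,2) (|1−2| = |3−2| = 1); (1,3)–(5,7) (|1−5| = |3−7| = 4); (5,7)–(7,5) (|5−7| = |7−5| = 2); (6,4)–(7,5) (|6−7| = |4−5| = 1); (6,4)–(8,6) (|6−8| = |4−6| = 2); (7,5)–(8,6) (|7−8| = |5−6| = 1).
Total attacking pairs: 8.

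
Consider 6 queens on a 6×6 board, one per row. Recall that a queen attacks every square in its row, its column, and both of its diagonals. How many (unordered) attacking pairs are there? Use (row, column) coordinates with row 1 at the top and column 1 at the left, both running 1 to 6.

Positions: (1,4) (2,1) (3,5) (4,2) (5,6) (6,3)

0

All columns are distinct and no two queens satisfy |Δrow| = |Δcol|, so no pair attacks.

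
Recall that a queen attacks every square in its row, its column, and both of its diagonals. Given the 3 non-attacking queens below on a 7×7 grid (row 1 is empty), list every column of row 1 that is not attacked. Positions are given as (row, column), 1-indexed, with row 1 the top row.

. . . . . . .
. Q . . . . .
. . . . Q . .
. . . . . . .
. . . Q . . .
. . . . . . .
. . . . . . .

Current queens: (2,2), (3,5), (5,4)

columns 6

(2,2) attacks row 1 at column 2 and diagonals 1, 3.
(3,5) attacks row 1 at column 5 and diagonals 3, 7.
(5,4) attacks row 1 at column 4.
Attacked columns: {1, 2, 3, 4, 5, 7}. Safe: {6}.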